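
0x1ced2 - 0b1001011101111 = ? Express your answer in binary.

0x1ced2 = 0b11100111011010010 in binary.
Subtract column by column in base 2:
  0-1 → 1 (borrow)
  1-1-1 → 1 (borrow)
  0-1-1 → 0 (borrow)
  0-1-1 → 0 (borrow)
  1-0-1 → 0
  0-1 → 1 (borrow)
  1-1-1 → 1 (borrow)
  1-1-1 → 1 (borrow)
  0-0-1 → 1 (borrow)
  1-1-1 → 1 (borrow)
  1-0-1 → 0
  1-0 → 1
  0-1 → 1 (borrow)
  0-0-1 → 1 (borrow)
  1-0-1 → 0
  1-0 → 1
  1-0 → 1

0b11011101111100011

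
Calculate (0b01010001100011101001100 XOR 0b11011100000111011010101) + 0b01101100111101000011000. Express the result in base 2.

0b11111010100001110110001

First 0b01010001100011101001100 XOR 0b11011100000111011010101 = 0b10001101100100110011001.
Add column by column in base 2, right to left:
  1+0 = 1
  0+0 = 0
  0+0 = 0
  1+1 = 0 carry 1
  1+1+1 = 1 carry 1
  0+0+1 = 1
  0+0 = 0
  1+0 = 1
  1+0 = 1
  0+1 = 1
  0+0 = 0
  1+1 = 0 carry 1
  0+1+1 = 0 carry 1
  0+1+1 = 0 carry 1
  1+1+1 = 1 carry 1
  1+0+1 = 0 carry 1
  0+0+1 = 1
  1+1 = 0 carry 1
  1+1+1 = 1 carry 1
  0+0+1 = 1
  0+1 = 1
  0+1 = 1
  1+0 = 1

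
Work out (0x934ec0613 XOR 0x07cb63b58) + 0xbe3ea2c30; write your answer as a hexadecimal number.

First 0x934ec0613 XOR 0x07cb63b58 = 0x9485a3d4b.
Add column by column in base 16, right to left:
  b+0 = b
  4+3 = 7
  d+c = 9 carry 1
  3+2+1 = 6
  a+a = 4 carry 1
  5+e+1 = 4 carry 1
  8+3+1 = c
  4+e = 2 carry 1
  9+b+1 = 5 carry 1
  final carry 1

0x152c44697b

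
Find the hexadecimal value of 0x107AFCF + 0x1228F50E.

0x1330A4DD

Add column by column in base 16, right to left:
  F+E = D carry 1
  C+0+1 = D
  F+5 = 4 carry 1
  A+F+1 = A carry 1
  7+8+1 = 0 carry 1
  0+2+1 = 3
  1+2 = 3
  0+1 = 1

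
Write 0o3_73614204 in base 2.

Each octal digit is 3 bits: 3=011 7=111 3=011 6=110 1=001 4=100 2=010 0=000 4=100.

0b11111011110001100010000100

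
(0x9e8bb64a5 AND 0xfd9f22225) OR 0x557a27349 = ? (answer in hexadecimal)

0xddfb2736d

0x9e8bb64a5 AND 0xfd9f22225 = 0x9c8b22025.
Then OR with 0x557a27349.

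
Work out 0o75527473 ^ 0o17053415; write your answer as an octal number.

XOR each oct digit independently (no carries):
  7^1=6, 5^7=2, 5^0=5, 2^5=7, 7^3=4, 4^4=0, 7^1=6, 3^5=6

0o62574066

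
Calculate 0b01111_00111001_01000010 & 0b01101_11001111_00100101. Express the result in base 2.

0b011010000100100000000

AND bit by bit (1 only where both bits are 1):
  011110011100101000010
& 011011100111100100101
= 011010000100100000000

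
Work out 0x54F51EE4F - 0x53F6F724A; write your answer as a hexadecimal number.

0xFE27C05

Subtract column by column in base 16:
  F-A → 5
  4-4 → 0
  E-2 → C
  E-7 → 7
  1-F → 2 (borrow)
  5-6-1 → E (borrow)
  F-F-1 → F (borrow)
  4-3-1 → 0
  5-5 → 0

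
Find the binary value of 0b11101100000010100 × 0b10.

Multiply each base-2 digit by 2, carrying:
  0×2 = 0 → write 0
  0×2 = 0 → write 0
  1×2 = 2 → write 0 carry 1
  0×2+1 = 1 → write 1
  1×2 = 2 → write 0 carry 1
  0×2+1 = 1 → write 1
  0×2 = 0 → write 0
  0×2 = 0 → write 0
  0×2 = 0 → write 0
  0×2 = 0 → write 0
  0×2 = 0 → write 0
  1×2 = 2 → write 0 carry 1
  1×2+1 = 3 → write 1 carry 1
  0×2+1 = 1 → write 1
  1×2 = 2 → write 0 carry 1
  1×2+1 = 3 → write 1 carry 1
  1×2+1 = 3 → write 1 carry 1
  remaining carry: 1

0b111011000000101000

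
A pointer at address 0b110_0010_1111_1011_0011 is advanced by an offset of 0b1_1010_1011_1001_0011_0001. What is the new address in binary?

Add column by column in base 2, right to left:
  1+1 = 0 carry 1
  1+0+1 = 0 carry 1
  0+0+1 = 1
  0+0 = 0
  1+1 = 0 carry 1
  1+1+1 = 1 carry 1
  0+0+1 = 1
  1+0 = 1
  1+1 = 0 carry 1
  1+0+1 = 0 carry 1
  1+0+1 = 0 carry 1
  1+1+1 = 1 carry 1
  0+1+1 = 0 carry 1
  1+1+1 = 1 carry 1
  0+0+1 = 1
  0+1 = 1
  0+0 = 0
  1+1 = 0 carry 1
  1+0+1 = 0 carry 1
  0+1+1 = 0 carry 1
  0+1+1 = 0 carry 1
  final carry 1

0b1000001110100011100100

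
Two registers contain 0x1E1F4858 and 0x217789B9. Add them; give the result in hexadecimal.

0x3F96D211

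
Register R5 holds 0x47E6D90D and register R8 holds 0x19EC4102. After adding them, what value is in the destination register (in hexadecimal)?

0x61D31A0F

Add column by column in base 16, right to left:
  D+2 = F
  0+0 = 0
  9+1 = A
  D+4 = 1 carry 1
  6+C+1 = 3 carry 1
  E+E+1 = D carry 1
  7+9+1 = 1 carry 1
  4+1+1 = 6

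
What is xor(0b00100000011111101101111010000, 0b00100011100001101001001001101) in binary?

0b00000011111110000100110011101

XOR bit by bit (1 where the bits differ):
  00100000011111101101111010000
^ 00100011100001101001001001101
= 00000011111110000100110011101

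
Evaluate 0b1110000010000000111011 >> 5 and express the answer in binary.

0b11100000100000001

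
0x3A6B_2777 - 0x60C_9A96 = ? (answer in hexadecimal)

Subtract column by column in base 16:
  7-6 → 1
  7-9 → E (borrow)
  7-A-1 → C (borrow)
  2-9-1 → 8 (borrow)
  B-C-1 → E (borrow)
  6-0-1 → 5
  A-6 → 4
  3-0 → 3

0x345E8CE1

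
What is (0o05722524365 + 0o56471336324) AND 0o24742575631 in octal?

0o24400060611

Add column by column in base 8, right to left:
  5+4 = 1 carry 1
  6+2+1 = 1 carry 1
  3+3+1 = 7
  4+6 = 2 carry 1
  2+3+1 = 6
  5+3 = 0 carry 1
  2+1+1 = 4
  2+7 = 1 carry 1
  7+4+1 = 4 carry 1
  5+6+1 = 4 carry 1
  0+5+1 = 6
Sum = 0o64414062711; now AND with 0o24742575631:
  6&2=2, 4&4=4, 4&7=4, 1&4=0, 4&2=0, 0&5=0, 6&7=6, 2&5=0, 7&6=6, 1&3=1, 1&1=1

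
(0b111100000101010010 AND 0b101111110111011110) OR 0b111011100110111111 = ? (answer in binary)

0b111111100111111111

0b111100000101010010 AND 0b101111110111011110 = 0b101100000101010010.
Then OR with 0b111011100110111111.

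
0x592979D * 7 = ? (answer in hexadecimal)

Multiply each base-16 digit by 7, carrying:
  D×7 = 91 → write B carry 5
  9×7+5 = 68 → write 4 carry 4
  7×7+4 = 53 → write 5 carry 3
  9×7+3 = 66 → write 2 carry 4
  2×7+4 = 18 → write 2 carry 1
  9×7+1 = 64 → write 0 carry 4
  5×7+4 = 39 → write 7 carry 2
  remaining carry: 2

0x2702254B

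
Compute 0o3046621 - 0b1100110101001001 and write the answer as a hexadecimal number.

0o3046621 = 0xc4d91 in hexadecimal.
0b1100110101001001 = 0xcd49 in hexadecimal.
Subtract column by column in base 16:
  1-9 → 8 (borrow)
  9-4-1 → 4
  d-d → 0
  4-c → 8 (borrow)
  c-0-1 → b

0xb8048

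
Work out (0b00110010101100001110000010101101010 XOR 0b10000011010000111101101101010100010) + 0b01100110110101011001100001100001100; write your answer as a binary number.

First 0b00110010101100001110000010101101010 XOR 0b10000011010000111101101101010100010 = 0b10110001111100110011101111111001000.
Add column by column in base 2, right to left:
  0+0 = 0
  0+0 = 0
  0+1 = 1
  1+1 = 0 carry 1
  0+0+1 = 1
  0+0 = 0
  1+0 = 1
  1+0 = 1
  1+1 = 0 carry 1
  1+1+1 = 1 carry 1
  1+0+1 = 0 carry 1
  1+0+1 = 0 carry 1
  1+0+1 = 0 carry 1
  0+0+1 = 1
  1+1 = 0 carry 1
  1+1+1 = 1 carry 1
  1+0+1 = 0 carry 1
  0+0+1 = 1
  0+1 = 1
  1+1 = 0 carry 1
  1+0+1 = 0 carry 1
  0+1+1 = 0 carry 1
  0+0+1 = 1
  1+1 = 0 carry 1
  1+0+1 = 0 carry 1
  1+1+1 = 1 carry 1
  1+1+1 = 1 carry 1
  1+0+1 = 0 carry 1
  0+1+1 = 0 carry 1
  0+1+1 = 0 carry 1
  0+0+1 = 1
  1+0 = 1
  1+1 = 0 carry 1
  0+1+1 = 0 carry 1
  1+0+1 = 0 carry 1
  final carry 1

0b100011000110010001101010001011010100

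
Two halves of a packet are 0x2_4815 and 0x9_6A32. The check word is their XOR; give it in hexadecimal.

0xB2227

XOR each hex digit independently (no carries):
  2^9=B, 4^6=2, 8^A=2, 1^3=2, 5^2=7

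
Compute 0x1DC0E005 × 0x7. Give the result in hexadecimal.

0xD0462023

Multiply each base-16 digit by 7, carrying:
  5×7 = 35 → write 3 carry 2
  0×7+2 = 2 → write 2
  0×7 = 0 → write 0
  E×7 = 98 → write 2 carry 6
  0×7+6 = 6 → write 6
  C×7 = 84 → write 4 carry 5
  D×7+5 = 96 → write 0 carry 6
  1×7+6 = 13 → write D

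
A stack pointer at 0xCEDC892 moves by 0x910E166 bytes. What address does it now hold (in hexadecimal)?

0x15FEA9F8

Add column by column in base 16, right to left:
  2+6 = 8
  9+6 = F
  8+1 = 9
  C+E = A carry 1
  D+0+1 = E
  E+1 = F
  C+9 = 5 carry 1
  final carry 1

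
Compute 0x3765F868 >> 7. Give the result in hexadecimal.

0x6ECBF0

7 bits is not a whole number of base-16 digits; in binary: 110111011001011111100001101000 >> 7 = 11011101100101111110000.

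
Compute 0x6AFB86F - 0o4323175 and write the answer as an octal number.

0o647410762

0x6AFB86F = 0o653734157 in octal.
Subtract column by column in base 8:
  7-5 → 2
  5-7 → 6 (borrow)
  1-1-1 → 7 (borrow)
  4-3-1 → 0
  3-2 → 1
  7-3 → 4
  3-4 → 7 (borrow)
  5-0-1 → 4
  6-0 → 6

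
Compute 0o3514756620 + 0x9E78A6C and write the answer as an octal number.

0o4706663774

0x9E78A6C = 0o1171705154 in octal.
Add column by column in base 8, right to left:
  0+4 = 4
  2+5 = 7
  6+1 = 7
  6+5 = 3 carry 1
  5+0+1 = 6
  7+7 = 6 carry 1
  4+1+1 = 6
  1+7 = 0 carry 1
  5+1+1 = 7
  3+1 = 4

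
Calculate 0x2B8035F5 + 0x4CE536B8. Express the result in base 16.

Add column by column in base 16, right to left:
  5+8 = D
  F+B = A carry 1
  5+6+1 = C
  3+3 = 6
  0+5 = 5
  8+E = 6 carry 1
  B+C+1 = 8 carry 1
  2+4+1 = 7

0x78656CAD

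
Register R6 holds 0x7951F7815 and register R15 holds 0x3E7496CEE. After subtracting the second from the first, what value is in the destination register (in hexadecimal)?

Subtract column by column in base 16:
  5-E → 7 (borrow)
  1-E-1 → 2 (borrow)
  8-C-1 → B (borrow)
  7-6-1 → 0
  F-9 → 6
  1-4 → D (borrow)
  5-7-1 → D (borrow)
  9-E-1 → A (borrow)
  7-3-1 → 3

0x3ADD60B27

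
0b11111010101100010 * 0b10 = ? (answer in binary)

Multiply each base-2 digit by 2, carrying:
  0×2 = 0 → write 0
  1×2 = 2 → write 0 carry 1
  0×2+1 = 1 → write 1
  0×2 = 0 → write 0
  0×2 = 0 → write 0
  1×2 = 2 → write 0 carry 1
  1×2+1 = 3 → write 1 carry 1
  0×2+1 = 1 → write 1
  1×2 = 2 → write 0 carry 1
  0×2+1 = 1 → write 1
  1×2 = 2 → write 0 carry 1
  0×2+1 = 1 → write 1
  1×2 = 2 → write 0 carry 1
  1×2+1 = 3 → write 1 carry 1
  1×2+1 = 3 → write 1 carry 1
  1×2+1 = 3 → write 1 carry 1
  1×2+1 = 3 → write 1 carry 1
  remaining carry: 1

0b111110101011000100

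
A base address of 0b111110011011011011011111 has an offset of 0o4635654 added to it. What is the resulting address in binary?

0o4635654 = 0b100110011101110101100 in binary.
Add column by column in base 2, right to left:
  1+0 = 1
  1+0 = 1
  1+1 = 0 carry 1
  1+1+1 = 1 carry 1
  1+0+1 = 0 carry 1
  0+1+1 = 0 carry 1
  1+0+1 = 0 carry 1
  1+1+1 = 1 carry 1
  0+1+1 = 0 carry 1
  1+1+1 = 1 carry 1
  1+0+1 = 0 carry 1
  0+1+1 = 0 carry 1
  1+1+1 = 1 carry 1
  1+1+1 = 1 carry 1
  0+0+1 = 1
  1+0 = 1
  1+1 = 0 carry 1
  0+1+1 = 0 carry 1
  0+0+1 = 1
  1+0 = 1
  1+1 = 0 carry 1
  1+0+1 = 0 carry 1
  1+0+1 = 0 carry 1
  1+0+1 = 0 carry 1
  final carry 1

0b1000011001111001010001011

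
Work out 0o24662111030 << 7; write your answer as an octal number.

0o5154422206000

7 bits is not a whole number of base-8 digits; in binary: 10100110110010001001001000011000 << 7 = 101001101100100010010010000110000000000.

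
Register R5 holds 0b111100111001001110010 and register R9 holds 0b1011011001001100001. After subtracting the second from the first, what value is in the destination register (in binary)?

Subtract column by column in base 2:
  0-1 → 1 (borrow)
  1-0-1 → 0
  0-0 → 0
  0-0 → 0
  1-0 → 1
  1-1 → 0
  1-1 → 0
  0-0 → 0
  0-0 → 0
  1-1 → 0
  0-0 → 0
  0-0 → 0
  1-1 → 0
  1-1 → 0
  1-0 → 1
  0-1 → 1 (borrow)
  0-1-1 → 0 (borrow)
  1-0-1 → 0
  1-1 → 0
  1-0 → 1
  1-0 → 1

0b110001100000000010001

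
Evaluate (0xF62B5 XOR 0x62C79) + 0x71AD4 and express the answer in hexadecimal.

0x1069A0

First 0xF62B5 XOR 0x62C79 = 0x94ECC.
Add column by column in base 16, right to left:
  C+4 = 0 carry 1
  C+D+1 = A carry 1
  E+A+1 = 9 carry 1
  4+1+1 = 6
  9+7 = 0 carry 1
  final carry 1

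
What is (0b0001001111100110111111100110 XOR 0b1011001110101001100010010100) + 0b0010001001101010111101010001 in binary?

First 0b0001001111100110111111100110 XOR 0b1011001110101001100010010100 = 0b1010000001001111011101110010.
Add column by column in base 2, right to left:
  0+1 = 1
  1+0 = 1
  0+0 = 0
  0+0 = 0
  1+1 = 0 carry 1
  1+0+1 = 0 carry 1
  1+1+1 = 1 carry 1
  0+0+1 = 1
  1+1 = 0 carry 1
  1+1+1 = 1 carry 1
  1+1+1 = 1 carry 1
  0+1+1 = 0 carry 1
  1+0+1 = 0 carry 1
  1+1+1 = 1 carry 1
  1+0+1 = 0 carry 1
  1+1+1 = 1 carry 1
  0+0+1 = 1
  0+1 = 1
  1+1 = 0 carry 1
  0+0+1 = 1
  0+0 = 0
  0+1 = 1
  0+0 = 0
  0+0 = 0
  0+0 = 0
  1+1 = 0 carry 1
  0+0+1 = 1
  1+0 = 1

0b1100001010111010011011000011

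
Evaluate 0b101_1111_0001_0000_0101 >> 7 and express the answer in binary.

Right shift by 7: drop the 7 least-significant bits.

0b101111100010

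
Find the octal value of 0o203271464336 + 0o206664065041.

0o412155551377

Add column by column in base 8, right to left:
  6+1 = 7
  3+4 = 7
  3+0 = 3
  4+5 = 1 carry 1
  6+6+1 = 5 carry 1
  4+0+1 = 5
  1+4 = 5
  7+6 = 5 carry 1
  2+6+1 = 1 carry 1
  3+6+1 = 2 carry 1
  0+0+1 = 1
  2+2 = 4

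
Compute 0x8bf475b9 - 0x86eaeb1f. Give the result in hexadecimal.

0x5098a9a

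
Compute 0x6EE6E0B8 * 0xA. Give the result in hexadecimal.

0x45504C730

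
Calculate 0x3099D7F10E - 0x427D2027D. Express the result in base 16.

Subtract column by column in base 16:
  E-D → 1
  0-7 → 9 (borrow)
  1-2-1 → E (borrow)
  F-0-1 → E
  7-2 → 5
  D-D → 0
  9-7 → 2
  9-2 → 7
  0-4 → C (borrow)
  3-0-1 → 2

0x2C7205EE91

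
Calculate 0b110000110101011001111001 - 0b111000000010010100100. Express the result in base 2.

0b101001110101000111010101

Subtract column by column in base 2:
  1-0 → 1
  0-0 → 0
  0-1 → 1 (borrow)
  1-0-1 → 0
  1-0 → 1
  1-1 → 0
  1-0 → 1
  0-1 → 1 (borrow)
  0-0-1 → 1 (borrow)
  1-0-1 → 0
  1-1 → 0
  0-0 → 0
  1-0 → 1
  0-0 → 0
  1-0 → 1
  0-0 → 0
  1-0 → 1
  1-0 → 1
  0-1 → 1 (borrow)
  0-1-1 → 0 (borrow)
  0-1-1 → 0 (borrow)
  0-0-1 → 1 (borrow)
  1-0-1 → 0
  1-0 → 1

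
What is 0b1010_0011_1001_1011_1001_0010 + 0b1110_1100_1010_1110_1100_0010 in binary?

Add column by column in base 2, right to left:
  0+0 = 0
  1+1 = 0 carry 1
  0+0+1 = 1
  0+0 = 0
  1+0 = 1
  0+0 = 0
  0+1 = 1
  1+1 = 0 carry 1
  1+0+1 = 0 carry 1
  1+1+1 = 1 carry 1
  0+1+1 = 0 carry 1
  1+1+1 = 1 carry 1
  1+0+1 = 0 carry 1
  0+1+1 = 0 carry 1
  0+0+1 = 1
  1+1 = 0 carry 1
  1+0+1 = 0 carry 1
  1+0+1 = 0 carry 1
  0+1+1 = 0 carry 1
  0+1+1 = 0 carry 1
  0+0+1 = 1
  1+1 = 0 carry 1
  0+1+1 = 0 carry 1
  1+1+1 = 1 carry 1
  final carry 1

0b1100100000100101001010100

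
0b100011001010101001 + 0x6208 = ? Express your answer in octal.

0o512261

0b100011001010101001 = 0o431251 in octal.
0x6208 = 0o61010 in octal.
Add column by column in base 8, right to left:
  1+0 = 1
  5+1 = 6
  2+0 = 2
  1+1 = 2
  3+6 = 1 carry 1
  4+0+1 = 5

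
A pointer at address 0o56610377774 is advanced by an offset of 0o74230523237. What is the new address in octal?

Add column by column in base 8, right to left:
  4+7 = 3 carry 1
  7+3+1 = 3 carry 1
  7+2+1 = 2 carry 1
  7+3+1 = 3 carry 1
  7+2+1 = 2 carry 1
  3+5+1 = 1 carry 1
  0+0+1 = 1
  1+3 = 4
  6+2 = 0 carry 1
  6+4+1 = 3 carry 1
  5+7+1 = 5 carry 1
  final carry 1

0o153041123233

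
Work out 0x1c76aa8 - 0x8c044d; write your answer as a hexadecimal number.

0x13b665b

Subtract column by column in base 16:
  8-d → b (borrow)
  a-4-1 → 5
  a-4 → 6
  6-0 → 6
  7-c → b (borrow)
  c-8-1 → 3
  1-0 → 1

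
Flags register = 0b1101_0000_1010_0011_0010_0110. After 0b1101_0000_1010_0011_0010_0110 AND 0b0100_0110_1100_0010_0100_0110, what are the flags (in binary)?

AND bit by bit (1 only where both bits are 1):
  110100001010001100100110
& 010001101100001001000110
= 010000001000001000000110

0b010000001000001000000110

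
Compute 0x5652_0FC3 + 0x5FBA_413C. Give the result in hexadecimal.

0xB60C50FF

Add column by column in base 16, right to left:
  3+C = F
  C+3 = F
  F+1 = 0 carry 1
  0+4+1 = 5
  2+A = C
  5+B = 0 carry 1
  6+F+1 = 6 carry 1
  5+5+1 = B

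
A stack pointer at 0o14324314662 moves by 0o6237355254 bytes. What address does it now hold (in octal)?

0o22563672136

Add column by column in base 8, right to left:
  2+4 = 6
  6+5 = 3 carry 1
  6+2+1 = 1 carry 1
  4+5+1 = 2 carry 1
  1+5+1 = 7
  3+3 = 6
  4+7 = 3 carry 1
  2+3+1 = 6
  3+2 = 5
  4+6 = 2 carry 1
  1+0+1 = 2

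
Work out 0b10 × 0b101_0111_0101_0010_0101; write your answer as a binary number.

Multiply each base-2 digit by 2, carrying:
  1×2 = 2 → write 0 carry 1
  0×2+1 = 1 → write 1
  1×2 = 2 → write 0 carry 1
  0×2+1 = 1 → write 1
  0×2 = 0 → write 0
  1×2 = 2 → write 0 carry 1
  0×2+1 = 1 → write 1
  0×2 = 0 → write 0
  1×2 = 2 → write 0 carry 1
  0×2+1 = 1 → write 1
  1×2 = 2 → write 0 carry 1
  0×2+1 = 1 → write 1
  1×2 = 2 → write 0 carry 1
  1×2+1 = 3 → write 1 carry 1
  1×2+1 = 3 → write 1 carry 1
  0×2+1 = 1 → write 1
  1×2 = 2 → write 0 carry 1
  0×2+1 = 1 → write 1
  1×2 = 2 → write 0 carry 1
  remaining carry: 1

0b10101110101001001010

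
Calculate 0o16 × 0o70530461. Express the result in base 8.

0o1431330256

Multiply each base-8 digit by 14, carrying:
  1×14 = 14 → write 6 carry 1
  6×14+1 = 85 → write 5 carry 10
  4×14+10 = 66 → write 2 carry 8
  0×14+8 = 8 → write 0 carry 1
  3×14+1 = 43 → write 3 carry 5
  5×14+5 = 75 → write 3 carry 9
  0×14+9 = 9 → write 1 carry 1
  7×14+1 = 99 → write 3 carry 12
  remaining carry: 14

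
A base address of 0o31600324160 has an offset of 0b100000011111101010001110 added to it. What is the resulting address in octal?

0b100000011111101010001110 = 0o40375216 in octal.
Add column by column in base 8, right to left:
  0+6 = 6
  6+1 = 7
  1+2 = 3
  4+5 = 1 carry 1
  2+7+1 = 2 carry 1
  3+3+1 = 7
  0+0 = 0
  0+4 = 4
  6+0 = 6
  1+0 = 1
  3+0 = 3

0o31640721376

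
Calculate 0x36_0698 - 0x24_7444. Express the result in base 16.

0x119254

Subtract column by column in base 16:
  8-4 → 4
  9-4 → 5
  6-4 → 2
  0-7 → 9 (borrow)
  6-4-1 → 1
  3-2 → 1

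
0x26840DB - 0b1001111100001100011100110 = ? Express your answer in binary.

0x26840DB = 0b10011010000100000011011011 in binary.
Subtract column by column in base 2:
  1-0 → 1
  1-1 → 0
  0-1 → 1 (borrow)
  1-0-1 → 0
  1-0 → 1
  0-1 → 1 (borrow)
  1-1-1 → 1 (borrow)
  1-1-1 → 1 (borrow)
  0-0-1 → 1 (borrow)
  0-0-1 → 1 (borrow)
  0-0-1 → 1 (borrow)
  0-1-1 → 0 (borrow)
  0-1-1 → 0 (borrow)
  0-0-1 → 1 (borrow)
  1-0-1 → 0
  0-0 → 0
  0-0 → 0
  0-1 → 1 (borrow)
  0-1-1 → 0 (borrow)
  1-1-1 → 1 (borrow)
  0-1-1 → 0 (borrow)
  1-1-1 → 1 (borrow)
  1-0-1 → 0
  0-0 → 0
  0-1 → 1 (borrow)
  1-0-1 → 0

0b1001010100010011111110101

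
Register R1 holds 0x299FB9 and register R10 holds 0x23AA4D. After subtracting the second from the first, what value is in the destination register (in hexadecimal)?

0x5F56C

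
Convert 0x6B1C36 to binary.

0b11010110001110000110110

Expand each hex digit to 4 bits: 6=0110 B=1011 1=0001 C=1100 3=0011 6=0110.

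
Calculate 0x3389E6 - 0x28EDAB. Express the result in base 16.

0xA9C3B

Subtract column by column in base 16:
  6-B → B (borrow)
  E-A-1 → 3
  9-D → C (borrow)
  8-E-1 → 9 (borrow)
  3-8-1 → A (borrow)
  3-2-1 → 0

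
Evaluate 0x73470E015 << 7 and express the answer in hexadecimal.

0x39A38700A80

7 bits is not a whole number of base-16 digits; in binary: 11100110100011100001110000000010101 << 7 = 111001101000111000011100000000101010000000.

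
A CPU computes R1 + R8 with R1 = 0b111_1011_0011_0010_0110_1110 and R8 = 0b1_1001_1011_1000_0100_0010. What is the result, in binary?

0b100101001110101010110000

Add column by column in base 2, right to left:
  0+0 = 0
  1+1 = 0 carry 1
  1+0+1 = 0 carry 1
  1+0+1 = 0 carry 1
  0+0+1 = 1
  1+0 = 1
  1+1 = 0 carry 1
  0+0+1 = 1
  0+0 = 0
  1+0 = 1
  0+0 = 0
  0+1 = 1
  1+1 = 0 carry 1
  1+1+1 = 1 carry 1
  0+0+1 = 1
  0+1 = 1
  1+1 = 0 carry 1
  1+0+1 = 0 carry 1
  0+0+1 = 1
  1+1 = 0 carry 1
  1+1+1 = 1 carry 1
  1+0+1 = 0 carry 1
  1+0+1 = 0 carry 1
  final carry 1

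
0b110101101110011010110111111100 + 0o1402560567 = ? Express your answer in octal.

0o10161107563

0b110101101110011010110111111100 = 0o6556326774 in octal.
Add column by column in base 8, right to left:
  4+7 = 3 carry 1
  7+6+1 = 6 carry 1
  7+5+1 = 5 carry 1
  6+0+1 = 7
  2+6 = 0 carry 1
  3+5+1 = 1 carry 1
  6+2+1 = 1 carry 1
  5+0+1 = 6
  5+4 = 1 carry 1
  6+1+1 = 0 carry 1
  final carry 1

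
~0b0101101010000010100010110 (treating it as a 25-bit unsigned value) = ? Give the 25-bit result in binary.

Invert each bit: 0101101010000010100010110 → 1010010101111101011101001.

0b1010010101111101011101001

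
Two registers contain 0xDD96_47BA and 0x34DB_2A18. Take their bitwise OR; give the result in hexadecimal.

OR each hex digit independently (no carries):
  D|3=F, D|4=D, 9|D=D, 6|B=F, 4|2=6, 7|A=F, B|1=B, A|8=A

0xFDDF6FBA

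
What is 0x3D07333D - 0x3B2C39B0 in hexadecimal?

0x1DAF98D

Subtract column by column in base 16:
  D-0 → D
  3-B → 8 (borrow)
  3-9-1 → 9 (borrow)
  3-3-1 → F (borrow)
  7-C-1 → A (borrow)
  0-2-1 → D (borrow)
  D-B-1 → 1
  3-3 → 0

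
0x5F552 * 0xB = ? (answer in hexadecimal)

0x418A86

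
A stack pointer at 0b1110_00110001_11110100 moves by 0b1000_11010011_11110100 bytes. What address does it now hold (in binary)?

Add column by column in base 2, right to left:
  0+0 = 0
  0+0 = 0
  1+1 = 0 carry 1
  0+0+1 = 1
  1+1 = 0 carry 1
  1+1+1 = 1 carry 1
  1+1+1 = 1 carry 1
  1+1+1 = 1 carry 1
  1+1+1 = 1 carry 1
  0+1+1 = 0 carry 1
  0+0+1 = 1
  0+0 = 0
  1+1 = 0 carry 1
  1+0+1 = 0 carry 1
  0+1+1 = 0 carry 1
  0+1+1 = 0 carry 1
  0+0+1 = 1
  1+0 = 1
  1+0 = 1
  1+1 = 0 carry 1
  final carry 1

0b101110000010111101000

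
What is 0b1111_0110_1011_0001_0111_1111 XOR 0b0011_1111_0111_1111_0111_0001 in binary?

XOR bit by bit (1 where the bits differ):
  111101101011000101111111
^ 001111110111111101110001
= 110010011100111000001110

0b110010011100111000001110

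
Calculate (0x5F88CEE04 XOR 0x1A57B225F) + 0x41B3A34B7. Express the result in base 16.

First 0x5F88CEE04 XOR 0x1A57B225F = 0x45DF7CC5B.
Add column by column in base 16, right to left:
  B+7 = 2 carry 1
  5+B+1 = 1 carry 1
  C+4+1 = 1 carry 1
  C+3+1 = 0 carry 1
  7+A+1 = 2 carry 1
  F+3+1 = 3 carry 1
  D+B+1 = 9 carry 1
  5+1+1 = 7
  4+4 = 8

0x879320112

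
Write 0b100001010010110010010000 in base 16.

Group the bits into nibbles: 1000 0101 0010 1100 1001 0000 → 852C90.

0x852C90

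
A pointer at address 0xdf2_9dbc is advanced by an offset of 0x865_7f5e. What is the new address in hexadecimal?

0x16581d1a

Add column by column in base 16, right to left:
  c+e = a carry 1
  b+5+1 = 1 carry 1
  d+f+1 = d carry 1
  9+7+1 = 1 carry 1
  2+5+1 = 8
  f+6 = 5 carry 1
  d+8+1 = 6 carry 1
  final carry 1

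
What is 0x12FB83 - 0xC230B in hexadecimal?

0x6D878

Subtract column by column in base 16:
  3-B → 8 (borrow)
  8-0-1 → 7
  B-3 → 8
  F-2 → D
  2-C → 6 (borrow)
  1-0-1 → 0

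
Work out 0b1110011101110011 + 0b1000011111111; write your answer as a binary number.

0b1111100001110010

Add column by column in base 2, right to left:
  1+1 = 0 carry 1
  1+1+1 = 1 carry 1
  0+1+1 = 0 carry 1
  0+1+1 = 0 carry 1
  1+1+1 = 1 carry 1
  1+1+1 = 1 carry 1
  1+1+1 = 1 carry 1
  0+1+1 = 0 carry 1
  1+0+1 = 0 carry 1
  1+0+1 = 0 carry 1
  1+0+1 = 0 carry 1
  0+0+1 = 1
  0+1 = 1
  1+0 = 1
  1+0 = 1
  1+0 = 1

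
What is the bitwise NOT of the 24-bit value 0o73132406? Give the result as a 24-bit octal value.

0o04645371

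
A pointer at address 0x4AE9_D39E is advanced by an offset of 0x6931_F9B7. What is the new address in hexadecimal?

0xB41BCD55

Add column by column in base 16, right to left:
  E+7 = 5 carry 1
  9+B+1 = 5 carry 1
  3+9+1 = D
  D+F = C carry 1
  9+1+1 = B
  E+3 = 1 carry 1
  A+9+1 = 4 carry 1
  4+6+1 = B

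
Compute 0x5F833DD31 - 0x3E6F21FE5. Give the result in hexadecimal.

Subtract column by column in base 16:
  1-5 → C (borrow)
  3-E-1 → 4 (borrow)
  D-F-1 → D (borrow)
  D-1-1 → B
  3-2 → 1
  3-F → 4 (borrow)
  8-6-1 → 1
  F-E → 1
  5-3 → 2

0x21141BD4C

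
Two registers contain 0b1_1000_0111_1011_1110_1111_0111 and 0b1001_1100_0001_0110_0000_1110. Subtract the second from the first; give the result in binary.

0b111010111010100011101001

Subtract column by column in base 2:
  1-0 → 1
  1-1 → 0
  1-1 → 0
  0-1 → 1 (borrow)
  1-0-1 → 0
  1-0 → 1
  1-0 → 1
  1-0 → 1
  0-0 → 0
  1-1 → 0
  1-1 → 0
  1-0 → 1
  1-1 → 0
  1-0 → 1
  0-0 → 0
  1-0 → 1
  1-0 → 1
  1-0 → 1
  1-1 → 0
  0-1 → 1 (borrow)
  0-1-1 → 0 (borrow)
  0-0-1 → 1 (borrow)
  0-0-1 → 1 (borrow)
  1-1-1 → 1 (borrow)
  1-0-1 → 0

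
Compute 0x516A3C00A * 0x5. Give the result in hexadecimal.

0x197132C032

Multiply each base-16 digit by 5, carrying:
  A×5 = 50 → write 2 carry 3
  0×5+3 = 3 → write 3
  0×5 = 0 → write 0
  C×5 = 60 → write C carry 3
  3×5+3 = 18 → write 2 carry 1
  A×5+1 = 51 → write 3 carry 3
  6×5+3 = 33 → write 1 carry 2
  1×5+2 = 7 → write 7
  5×5 = 25 → write 9 carry 1
  remaining carry: 1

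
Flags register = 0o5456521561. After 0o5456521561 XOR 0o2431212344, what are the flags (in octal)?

XOR each oct digit independently (no carries):
  5^2=7, 4^4=0, 5^3=6, 6^1=7, 5^2=7, 2^1=3, 1^2=3, 5^3=6, 6^4=2, 1^4=5

0o7067733625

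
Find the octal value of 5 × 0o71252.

Multiply each base-8 digit by 5, carrying:
  2×5 = 10 → write 2 carry 1
  5×5+1 = 26 → write 2 carry 3
  2×5+3 = 13 → write 5 carry 1
  1×5+1 = 6 → write 6
  7×5 = 35 → write 3 carry 4
  remaining carry: 4

0o436522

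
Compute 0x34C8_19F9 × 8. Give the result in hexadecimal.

Multiply each base-16 digit by 8, carrying:
  9×8 = 72 → write 8 carry 4
  F×8+4 = 124 → write C carry 7
  9×8+7 = 79 → write F carry 4
  1×8+4 = 12 → write C
  8×8 = 64 → write 0 carry 4
  C×8+4 = 100 → write 4 carry 6
  4×8+6 = 38 → write 6 carry 2
  3×8+2 = 26 → write A carry 1
  remaining carry: 1

0x1A640CFC8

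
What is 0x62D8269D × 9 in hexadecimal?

Multiply each base-16 digit by 9, carrying:
  D×9 = 117 → write 5 carry 7
  9×9+7 = 88 → write 8 carry 5
  6×9+5 = 59 → write B carry 3
  2×9+3 = 21 → write 5 carry 1
  8×9+1 = 73 → write 9 carry 4
  D×9+4 = 121 → write 9 carry 7
  2×9+7 = 25 → write 9 carry 1
  6×9+1 = 55 → write 7 carry 3
  remaining carry: 3

0x379995B85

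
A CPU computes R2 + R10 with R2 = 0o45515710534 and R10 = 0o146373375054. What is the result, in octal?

0o214111305610

Add column by column in base 8, right to left:
  4+4 = 0 carry 1
  3+5+1 = 1 carry 1
  5+0+1 = 6
  0+5 = 5
  1+7 = 0 carry 1
  7+3+1 = 3 carry 1
  5+3+1 = 1 carry 1
  1+7+1 = 1 carry 1
  5+3+1 = 1 carry 1
  5+6+1 = 4 carry 1
  4+4+1 = 1 carry 1
  0+1+1 = 2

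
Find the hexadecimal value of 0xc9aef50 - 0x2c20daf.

0x9d8e1a1

Subtract column by column in base 16:
  0-f → 1 (borrow)
  5-a-1 → a (borrow)
  f-d-1 → 1
  e-0 → e
  a-2 → 8
  9-c → d (borrow)
  c-2-1 → 9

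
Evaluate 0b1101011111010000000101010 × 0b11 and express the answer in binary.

0b101000011101110000001111110

Multiply each base-2 digit by 3, carrying:
  0×3 = 0 → write 0
  1×3 = 3 → write 1 carry 1
  0×3+1 = 1 → write 1
  1×3 = 3 → write 1 carry 1
  0×3+1 = 1 → write 1
  1×3 = 3 → write 1 carry 1
  0×3+1 = 1 → write 1
  0×3 = 0 → write 0
  0×3 = 0 → write 0
  0×3 = 0 → write 0
  0×3 = 0 → write 0
  0×3 = 0 → write 0
  0×3 = 0 → write 0
  1×3 = 3 → write 1 carry 1
  0×3+1 = 1 → write 1
  1×3 = 3 → write 1 carry 1
  1×3+1 = 4 → write 0 carry 2
  1×3+2 = 5 → write 1 carry 2
  1×3+2 = 5 → write 1 carry 2
  1×3+2 = 5 → write 1 carry 2
  0×3+2 = 2 → write 0 carry 1
  1×3+1 = 4 → write 0 carry 2
  0×3+2 = 2 → write 0 carry 1
  1×3+1 = 4 → write 0 carry 2
  1×3+2 = 5 → write 1 carry 2
  remaining carry: 10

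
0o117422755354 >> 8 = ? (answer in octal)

0o237045732

8 bits is not a whole number of base-8 digits; in binary: 1001111100010010111101101011101100 >> 8 = 10011111000100101111011010.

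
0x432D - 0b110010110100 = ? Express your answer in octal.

0o33171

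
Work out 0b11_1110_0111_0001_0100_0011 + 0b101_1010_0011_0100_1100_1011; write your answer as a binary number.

0b100110001010011000001110

Add column by column in base 2, right to left:
  1+1 = 0 carry 1
  1+1+1 = 1 carry 1
  0+0+1 = 1
  0+1 = 1
  0+0 = 0
  0+0 = 0
  1+1 = 0 carry 1
  0+1+1 = 0 carry 1
  1+0+1 = 0 carry 1
  0+0+1 = 1
  0+1 = 1
  0+0 = 0
  1+1 = 0 carry 1
  1+1+1 = 1 carry 1
  1+0+1 = 0 carry 1
  0+0+1 = 1
  0+0 = 0
  1+1 = 0 carry 1
  1+0+1 = 0 carry 1
  1+1+1 = 1 carry 1
  1+1+1 = 1 carry 1
  1+0+1 = 0 carry 1
  0+1+1 = 0 carry 1
  final carry 1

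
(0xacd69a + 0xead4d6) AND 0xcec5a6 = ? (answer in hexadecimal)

0x868120

Add column by column in base 16, right to left:
  a+6 = 0 carry 1
  9+d+1 = 7 carry 1
  6+4+1 = b
  d+d = a carry 1
  c+a+1 = 7 carry 1
  a+e+1 = 9 carry 1
  final carry 1
Sum = 0x197ab70; now AND with 0xcec5a6:
  1&0=0, 9&c=8, 7&e=6, a&c=8, b&5=1, 7&a=2, 0&6=0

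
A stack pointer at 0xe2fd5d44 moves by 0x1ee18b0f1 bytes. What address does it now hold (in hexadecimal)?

0x2d1160e35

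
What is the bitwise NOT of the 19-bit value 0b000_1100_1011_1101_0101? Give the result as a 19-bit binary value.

Invert each bit: 0001100101111010101 → 1110011010000101010.

0b1110011010000101010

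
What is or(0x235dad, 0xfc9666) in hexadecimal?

OR each hex digit independently (no carries):
  2|f=f, 3|c=f, 5|9=d, d|6=f, a|6=e, d|6=f

0xffdfef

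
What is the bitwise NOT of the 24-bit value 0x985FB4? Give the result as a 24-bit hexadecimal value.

0x67A04B

Each hex digit d becomes F−d:
  9→6, 8→7, 5→A, F→0, B→4, 4→B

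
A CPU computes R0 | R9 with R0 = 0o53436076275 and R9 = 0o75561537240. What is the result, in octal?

OR each oct digit independently (no carries):
  5|7=7, 3|5=7, 4|5=5, 3|6=7, 6|1=7, 0|5=5, 7|3=7, 6|7=7, 2|2=2, 7|4=7, 5|0=5

0o77577577275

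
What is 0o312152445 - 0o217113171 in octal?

0o73037254

Subtract column by column in base 8:
  5-1 → 4
  4-7 → 5 (borrow)
  4-1-1 → 2
  2-3 → 7 (borrow)
  5-1-1 → 3
  1-1 → 0
  2-7 → 3 (borrow)
  1-1-1 → 7 (borrow)
  3-2-1 → 0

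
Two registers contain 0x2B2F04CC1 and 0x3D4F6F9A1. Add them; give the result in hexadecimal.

Add column by column in base 16, right to left:
  1+1 = 2
  C+A = 6 carry 1
  C+9+1 = 6 carry 1
  4+F+1 = 4 carry 1
  0+6+1 = 7
  F+F = E carry 1
  2+4+1 = 7
  B+D = 8 carry 1
  2+3+1 = 6

0x687E74662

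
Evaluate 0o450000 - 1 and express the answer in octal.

0o447777

The trailing 4 digits are 0, so subtracting 1 borrows through: they become 7 and the next digit up decrements.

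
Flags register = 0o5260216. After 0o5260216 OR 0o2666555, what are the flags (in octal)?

0o7666757

OR each oct digit independently (no carries):
  5|2=7, 2|6=6, 6|6=6, 0|6=6, 2|5=7, 1|5=5, 6|5=7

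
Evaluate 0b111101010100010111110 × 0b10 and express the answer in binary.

0b1111010101000101111100

Multiply each base-2 digit by 2, carrying:
  0×2 = 0 → write 0
  1×2 = 2 → write 0 carry 1
  1×2+1 = 3 → write 1 carry 1
  1×2+1 = 3 → write 1 carry 1
  1×2+1 = 3 → write 1 carry 1
  1×2+1 = 3 → write 1 carry 1
  0×2+1 = 1 → write 1
  1×2 = 2 → write 0 carry 1
  0×2+1 = 1 → write 1
  0×2 = 0 → write 0
  0×2 = 0 → write 0
  1×2 = 2 → write 0 carry 1
  0×2+1 = 1 → write 1
  1×2 = 2 → write 0 carry 1
  0×2+1 = 1 → write 1
  1×2 = 2 → write 0 carry 1
  0×2+1 = 1 → write 1
  1×2 = 2 → write 0 carry 1
  1×2+1 = 3 → write 1 carry 1
  1×2+1 = 3 → write 1 carry 1
  1×2+1 = 3 → write 1 carry 1
  remaining carry: 1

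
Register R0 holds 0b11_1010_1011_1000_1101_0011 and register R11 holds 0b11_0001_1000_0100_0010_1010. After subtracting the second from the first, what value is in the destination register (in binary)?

0b10010011010010101001

Subtract column by column in base 2:
  1-0 → 1
  1-1 → 0
  0-0 → 0
  0-1 → 1 (borrow)
  1-0-1 → 0
  0-1 → 1 (borrow)
  1-0-1 → 0
  1-0 → 1
  0-0 → 0
  0-0 → 0
  0-1 → 1 (borrow)
  1-0-1 → 0
  1-0 → 1
  1-0 → 1
  0-0 → 0
  1-1 → 0
  0-1 → 1 (borrow)
  1-0-1 → 0
  0-0 → 0
  1-0 → 1
  1-1 → 0
  1-1 → 0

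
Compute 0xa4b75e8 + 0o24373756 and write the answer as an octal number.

0o1247266726

0xa4b75e8 = 0o1222672750 in octal.
Add column by column in base 8, right to left:
  0+6 = 6
  5+5 = 2 carry 1
  7+7+1 = 7 carry 1
  2+3+1 = 6
  7+7 = 6 carry 1
  6+3+1 = 2 carry 1
  2+4+1 = 7
  2+2 = 4
  2+0 = 2
  1+0 = 1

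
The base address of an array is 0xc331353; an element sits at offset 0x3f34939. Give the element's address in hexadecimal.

0x10265c8c

Add column by column in base 16, right to left:
  3+9 = c
  5+3 = 8
  3+9 = c
  1+4 = 5
  3+3 = 6
  3+f = 2 carry 1
  c+3+1 = 0 carry 1
  final carry 1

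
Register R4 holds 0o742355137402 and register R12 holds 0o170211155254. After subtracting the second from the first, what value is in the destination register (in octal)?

Subtract column by column in base 8:
  2-4 → 6 (borrow)
  0-5-1 → 2 (borrow)
  4-2-1 → 1
  7-5 → 2
  3-5 → 6 (borrow)
  1-1-1 → 7 (borrow)
  5-1-1 → 3
  5-1 → 4
  3-2 → 1
  2-0 → 2
  4-7 → 5 (borrow)
  7-1-1 → 5

0o552143762126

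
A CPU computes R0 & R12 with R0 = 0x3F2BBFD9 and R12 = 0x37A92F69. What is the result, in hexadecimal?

AND each hex digit independently (no carries):
  3&3=3, F&7=7, 2&A=2, B&9=9, B&2=2, F&F=F, D&6=4, 9&9=9

0x37292F49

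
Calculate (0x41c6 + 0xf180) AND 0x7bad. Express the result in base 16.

Add column by column in base 16, right to left:
  6+0 = 6
  c+8 = 4 carry 1
  1+1+1 = 3
  4+f = 3 carry 1
  final carry 1
Sum = 0x13346; now AND with 0x7bad:
  1&0=0, 3&7=3, 3&b=3, 4&a=0, 6&d=4

0x3304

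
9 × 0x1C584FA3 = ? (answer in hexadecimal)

Multiply each base-16 digit by 9, carrying:
  3×9 = 27 → write B carry 1
  A×9+1 = 91 → write B carry 5
  F×9+5 = 140 → write C carry 8
  4×9+8 = 44 → write C carry 2
  8×9+2 = 74 → write A carry 4
  5×9+4 = 49 → write 1 carry 3
  C×9+3 = 111 → write F carry 6
  1×9+6 = 15 → write F

0xFF1ACCBB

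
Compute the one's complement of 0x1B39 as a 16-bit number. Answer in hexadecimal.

0xE4C6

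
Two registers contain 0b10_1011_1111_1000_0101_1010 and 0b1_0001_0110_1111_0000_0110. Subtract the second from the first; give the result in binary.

0b110101000100101010100

Subtract column by column in base 2:
  0-0 → 0
  1-1 → 0
  0-1 → 1 (borrow)
  1-0-1 → 0
  1-0 → 1
  0-0 → 0
  1-0 → 1
  0-0 → 0
  0-1 → 1 (borrow)
  0-1-1 → 0 (borrow)
  0-1-1 → 0 (borrow)
  1-1-1 → 1 (borrow)
  1-0-1 → 0
  1-1 → 0
  1-1 → 0
  1-0 → 1
  1-1 → 0
  1-0 → 1
  0-0 → 0
  1-0 → 1
  0-1 → 1 (borrow)
  1-0-1 → 0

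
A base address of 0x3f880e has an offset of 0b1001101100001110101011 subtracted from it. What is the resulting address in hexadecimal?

0b1001101100001110101011 = 0x26c3ab in hexadecimal.
Subtract column by column in base 16:
  e-b → 3
  0-a → 6 (borrow)
  8-3-1 → 4
  8-c → c (borrow)
  f-6-1 → 8
  3-2 → 1

0x18c463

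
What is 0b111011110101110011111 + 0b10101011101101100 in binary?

0b111110100001100001011

Add column by column in base 2, right to left:
  1+0 = 1
  1+0 = 1
  1+1 = 0 carry 1
  1+1+1 = 1 carry 1
  1+0+1 = 0 carry 1
  0+1+1 = 0 carry 1
  0+1+1 = 0 carry 1
  1+0+1 = 0 carry 1
  1+1+1 = 1 carry 1
  1+1+1 = 1 carry 1
  0+1+1 = 0 carry 1
  1+0+1 = 0 carry 1
  0+1+1 = 0 carry 1
  1+0+1 = 0 carry 1
  1+1+1 = 1 carry 1
  1+0+1 = 0 carry 1
  1+1+1 = 1 carry 1
  0+0+1 = 1
  1+0 = 1
  1+0 = 1
  1+0 = 1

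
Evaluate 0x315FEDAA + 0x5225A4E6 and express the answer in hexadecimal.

0x83859290

Add column by column in base 16, right to left:
  A+6 = 0 carry 1
  A+E+1 = 9 carry 1
  D+4+1 = 2 carry 1
  E+A+1 = 9 carry 1
  F+5+1 = 5 carry 1
  5+2+1 = 8
  1+2 = 3
  3+5 = 8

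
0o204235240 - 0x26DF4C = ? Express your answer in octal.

0o172455524

0x26DF4C = 0o11557514 in octal.
Subtract column by column in base 8:
  0-4 → 4 (borrow)
  4-1-1 → 2
  2-5 → 5 (borrow)
  5-7-1 → 5 (borrow)
  3-5-1 → 5 (borrow)
  2-5-1 → 4 (borrow)
  4-1-1 → 2
  0-1 → 7 (borrow)
  2-0-1 → 1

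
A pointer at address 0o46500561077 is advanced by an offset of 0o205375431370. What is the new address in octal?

0o254076212467

Add column by column in base 8, right to left:
  7+0 = 7
  7+7 = 6 carry 1
  0+3+1 = 4
  1+1 = 2
  6+3 = 1 carry 1
  5+4+1 = 2 carry 1
  0+5+1 = 6
  0+7 = 7
  5+3 = 0 carry 1
  6+5+1 = 4 carry 1
  4+0+1 = 5
  0+2 = 2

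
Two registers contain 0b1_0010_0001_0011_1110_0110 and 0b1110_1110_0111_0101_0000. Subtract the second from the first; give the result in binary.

0b110010110010010110

Subtract column by column in base 2:
  0-0 → 0
  1-0 → 1
  1-0 → 1
  0-0 → 0
  0-1 → 1 (borrow)
  1-0-1 → 0
  1-1 → 0
  1-0 → 1
  1-1 → 0
  1-1 → 0
  0-1 → 1 (borrow)
  0-0-1 → 1 (borrow)
  1-0-1 → 0
  0-1 → 1 (borrow)
  0-1-1 → 0 (borrow)
  0-1-1 → 0 (borrow)
  0-0-1 → 1 (borrow)
  1-1-1 → 1 (borrow)
  0-1-1 → 0 (borrow)
  0-1-1 → 0 (borrow)
  1-0-1 → 0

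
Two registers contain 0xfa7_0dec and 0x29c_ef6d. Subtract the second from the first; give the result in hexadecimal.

0xd0a1e7f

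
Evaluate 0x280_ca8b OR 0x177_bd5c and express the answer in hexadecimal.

0x3f7ffdf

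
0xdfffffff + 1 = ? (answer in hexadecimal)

The trailing 7 digits are F (max in base 16), so adding 1 cascades: they roll to 0 and the next digit up increments.

0xe0000000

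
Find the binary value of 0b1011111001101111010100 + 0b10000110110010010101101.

0b11100110000000010000001

Add column by column in base 2, right to left:
  0+1 = 1
  0+0 = 0
  1+1 = 0 carry 1
  0+1+1 = 0 carry 1
  1+0+1 = 0 carry 1
  0+1+1 = 0 carry 1
  1+0+1 = 0 carry 1
  1+1+1 = 1 carry 1
  1+0+1 = 0 carry 1
  1+0+1 = 0 carry 1
  0+1+1 = 0 carry 1
  1+0+1 = 0 carry 1
  1+0+1 = 0 carry 1
  0+1+1 = 0 carry 1
  0+1+1 = 0 carry 1
  1+0+1 = 0 carry 1
  1+1+1 = 1 carry 1
  1+1+1 = 1 carry 1
  1+0+1 = 0 carry 1
  1+0+1 = 0 carry 1
  0+0+1 = 1
  1+0 = 1
  0+1 = 1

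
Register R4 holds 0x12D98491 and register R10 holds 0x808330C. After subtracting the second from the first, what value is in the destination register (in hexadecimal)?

0xAD15185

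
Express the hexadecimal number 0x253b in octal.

0o22473

Expand each hex digit to 4 bits: 2=0010 5=0101 3=0011 b=1011.
Group the bits in threes: 010 010 100 111 011 → 22473.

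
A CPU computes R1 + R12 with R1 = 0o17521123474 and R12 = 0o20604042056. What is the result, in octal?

Add column by column in base 8, right to left:
  4+6 = 2 carry 1
  7+5+1 = 5 carry 1
  4+0+1 = 5
  3+2 = 5
  2+4 = 6
  1+0 = 1
  1+4 = 5
  2+0 = 2
  5+6 = 3 carry 1
  7+0+1 = 0 carry 1
  1+2+1 = 4

0o40325165552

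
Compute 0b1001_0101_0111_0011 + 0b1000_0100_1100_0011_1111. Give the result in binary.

0b10001110000110110010

Add column by column in base 2, right to left:
  1+1 = 0 carry 1
  1+1+1 = 1 carry 1
  0+1+1 = 0 carry 1
  0+1+1 = 0 carry 1
  1+1+1 = 1 carry 1
  1+1+1 = 1 carry 1
  1+0+1 = 0 carry 1
  0+0+1 = 1
  1+0 = 1
  0+0 = 0
  1+1 = 0 carry 1
  0+1+1 = 0 carry 1
  1+0+1 = 0 carry 1
  0+0+1 = 1
  0+1 = 1
  1+0 = 1
  0+0 = 0
  0+0 = 0
  0+0 = 0
  0+1 = 1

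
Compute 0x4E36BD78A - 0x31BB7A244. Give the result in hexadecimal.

0x1C7B43546

Subtract column by column in base 16:
  A-4 → 6
  8-4 → 4
  7-2 → 5
  D-A → 3
  B-7 → 4
  6-B → B (borrow)
  3-B-1 → 7 (borrow)
  E-1-1 → C
  4-3 → 1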